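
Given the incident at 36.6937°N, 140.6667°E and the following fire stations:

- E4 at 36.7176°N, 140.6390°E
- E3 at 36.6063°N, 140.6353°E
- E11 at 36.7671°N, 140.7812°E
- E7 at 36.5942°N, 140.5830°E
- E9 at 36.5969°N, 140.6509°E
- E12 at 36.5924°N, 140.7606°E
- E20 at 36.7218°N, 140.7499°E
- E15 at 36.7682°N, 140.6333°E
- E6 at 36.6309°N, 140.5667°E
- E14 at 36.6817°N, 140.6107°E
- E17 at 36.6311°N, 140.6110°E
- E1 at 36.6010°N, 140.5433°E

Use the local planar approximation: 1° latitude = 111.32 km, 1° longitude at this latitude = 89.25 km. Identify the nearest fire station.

Distances from 36.6937°N, 140.6667°E:
E4: √((0.0239·111.32)² + (-0.0277·89.25)²) = √(7.078516 + 6.111896) = 3.6319 km
E3: √((-0.0874·111.32)² + (-0.0314·89.25)²) = √(94.660602 + 7.853726) = 10.1249 km
E11: √((0.0734·111.32)² + (0.1145·89.25)²) = √(66.763411 + 104.430516) = 13.0841 km
E7: √((-0.0995·111.32)² + (-0.0837·89.25)²) = √(122.685308 + 55.804262) = 13.3600 km
E9: √((-0.0968·111.32)² + (-0.0158·89.25)²) = √(116.117348 + 1.988523) = 10.8677 km
E12: √((-0.1013·111.32)² + (0.0939·89.25)²) = √(127.164324 + 70.234037) = 14.0499 km
E20: √((0.0281·111.32)² + (0.0832·89.25)²) = √(9.784960 + 55.139535) = 8.0576 km
E15: √((0.0745·111.32)² + (-0.0334·89.25)²) = √(68.779488 + 8.886063) = 8.8128 km
E6: √((-0.0628·111.32)² + (-0.1000·89.25)²) = √(48.872627 + 79.655625) = 11.3370 km
E14: √((-0.0120·111.32)² + (-0.0560·89.25)²) = √(1.784469 + 24.980004) = 5.1734 km
E17: √((-0.0626·111.32)² + (-0.0557·89.25)²) = √(48.561832 + 24.713078) = 8.5601 km
E1: √((-0.0927·111.32)² + (-0.1234·89.25)²) = √(106.489273 + 121.296081) = 15.0926 km
Minimum: E4 at 3.6319 km.

E4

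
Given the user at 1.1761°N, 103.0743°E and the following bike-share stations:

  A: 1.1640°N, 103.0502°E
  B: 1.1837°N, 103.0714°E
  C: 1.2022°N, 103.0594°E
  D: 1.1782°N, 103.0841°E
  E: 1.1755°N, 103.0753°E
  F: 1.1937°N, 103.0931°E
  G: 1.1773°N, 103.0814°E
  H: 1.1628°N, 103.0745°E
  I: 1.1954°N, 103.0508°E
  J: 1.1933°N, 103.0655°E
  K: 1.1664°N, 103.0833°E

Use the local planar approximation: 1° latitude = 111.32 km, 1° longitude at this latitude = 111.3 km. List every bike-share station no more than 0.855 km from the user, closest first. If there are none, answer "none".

E, G

Distances from 1.1761°N, 103.0743°E:
A: 3.0015 km
B: 0.9055 km
C: 3.3454 km
D: 1.1155 km
E: 0.1298 km
F: 2.8665 km
G: 0.8014 km
H: 1.4807 km
I: 3.3848 km
J: 2.1507 km
K: 1.4729 km
Threshold 0.855 km: E (0.1298 km), G (0.8014 km) are within range.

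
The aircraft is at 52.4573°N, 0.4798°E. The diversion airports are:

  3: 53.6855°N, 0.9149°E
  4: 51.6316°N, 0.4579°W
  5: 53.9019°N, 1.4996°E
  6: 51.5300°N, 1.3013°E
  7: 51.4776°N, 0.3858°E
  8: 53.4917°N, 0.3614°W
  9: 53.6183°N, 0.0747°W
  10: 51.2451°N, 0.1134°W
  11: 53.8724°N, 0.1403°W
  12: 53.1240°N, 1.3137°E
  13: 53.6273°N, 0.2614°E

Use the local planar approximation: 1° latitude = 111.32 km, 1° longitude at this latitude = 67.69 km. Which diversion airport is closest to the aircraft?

Distances from 52.4573°N, 0.4798°E:
3: √((1.2282·111.32)² + (0.4351·67.69)²) = √(18693.239981 + 867.415533) = 139.8594 km
4: √((-0.8257·111.32)² + (-0.9377·67.69)²) = √(8448.720918 + 4028.810685) = 111.7029 km
5: √((1.4446·111.32)² + (1.0198·67.69)²) = √(25860.779801 + 4765.177072) = 175.0027 km
6: √((-0.9273·111.32)² + (0.8215·67.69)²) = √(10655.820961 + 3092.175706) = 117.2519 km
7: √((-0.9797·111.32)² + (-0.0940·67.69)²) = √(11894.128097 + 40.485987) = 109.2457 km
8: √((1.0344·111.32)² + (-0.8412·67.69)²) = √(13259.386163 + 3242.257893) = 128.4587 km
9: √((1.1610·111.32)² + (-0.5545·67.69)²) = √(16703.628976 + 1408.809038) = 134.5825 km
10: √((-1.2122·111.32)² + (-0.5932·67.69)²) = √(18209.371432 + 1612.320266) = 140.7895 km
11: √((1.4151·111.32)² + (-0.6201·67.69)²) = √(24815.364417 + 1761.864443) = 163.0252 km
12: √((0.6667·111.32)² + (0.8339·67.69)²) = √(5508.169620 + 3186.228925) = 93.2438 km
13: √((1.1700·111.32)² + (-0.2184·67.69)²) = √(16963.603731 + 218.551754) = 131.0807 km
Minimum: 12 at 93.2438 km.

12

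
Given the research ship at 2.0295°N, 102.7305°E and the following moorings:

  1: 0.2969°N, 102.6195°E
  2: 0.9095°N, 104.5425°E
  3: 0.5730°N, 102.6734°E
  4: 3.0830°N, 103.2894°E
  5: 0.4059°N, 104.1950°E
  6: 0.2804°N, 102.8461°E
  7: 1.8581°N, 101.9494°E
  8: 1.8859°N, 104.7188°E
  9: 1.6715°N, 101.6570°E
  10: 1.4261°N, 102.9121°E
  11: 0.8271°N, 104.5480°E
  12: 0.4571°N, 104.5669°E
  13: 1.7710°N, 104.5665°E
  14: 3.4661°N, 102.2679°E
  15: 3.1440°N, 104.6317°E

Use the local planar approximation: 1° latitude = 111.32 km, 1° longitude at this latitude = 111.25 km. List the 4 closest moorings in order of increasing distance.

Distances from 2.0295°N, 102.7305°E:
1: √((-1.7326·111.32)² + (-0.1110·111.25)²) = √(37200.006473 + 152.491627) = 193.2679 km
2: √((-1.1200·111.32)² + (1.8120·111.25)²) = √(15544.703427 + 40636.512225) = 237.0258 km
3: √((-1.4565·111.32)² + (-0.0571·111.25)²) = √(26288.594848 + 40.352668) = 162.2620 km
4: √((1.0535·111.32)² + (0.5589·111.25)²) = √(13753.571046 + 3866.057051) = 132.7389 km
5: √((-1.6236·111.32)² + (1.4645·111.25)²) = √(32666.641066 + 26544.759282) = 243.3339 km
6: √((-1.7491·111.32)² + (0.1156·111.25)²) = √(37911.910889 + 165.392460) = 195.1341 km
7: √((-0.1714·111.32)² + (-0.7811·111.25)²) = √(364.055864 + 7551.153782) = 88.9675 km
8: √((-0.1436·111.32)² + (1.9883·111.25)²) = √(255.537873 + 48928.721103) = 221.7752 km
9: √((-0.3580·111.32)² + (-1.0735·111.25)²) = √(1588.226539 + 14262.778472) = 125.9008 km
10: √((-0.6034·111.32)² + (0.1816·111.25)²) = √(4511.874458 + 408.161209) = 70.1430 km
11: √((-1.2024·111.32)² + (1.8175·111.25)²) = √(17916.135175 + 40883.576260) = 242.4865 km
12: √((-1.5724·111.32)² + (1.8364·111.25)²) = √(30638.850366 + 41738.285700) = 269.0300 km
13: √((-0.2585·111.32)² + (1.8360·111.25)²) = √(828.070837 + 41720.105025) = 206.2721 km
14: √((1.4366·111.32)² + (-0.4626·111.25)²) = √(25575.145875 + 2648.569028) = 167.9992 km
15: √((1.1145·111.32)² + (1.9012·111.25)²) = √(15392.407094 + 44735.845572) = 245.2106 km
Sorted: 10 (70.1430 km) < 7 (88.9675 km) < 9 (125.9008 km) < 4 (132.7389 km) < 3 (162.2620 km) < 14 (167.9992 km) < …

10, 7, 9, 4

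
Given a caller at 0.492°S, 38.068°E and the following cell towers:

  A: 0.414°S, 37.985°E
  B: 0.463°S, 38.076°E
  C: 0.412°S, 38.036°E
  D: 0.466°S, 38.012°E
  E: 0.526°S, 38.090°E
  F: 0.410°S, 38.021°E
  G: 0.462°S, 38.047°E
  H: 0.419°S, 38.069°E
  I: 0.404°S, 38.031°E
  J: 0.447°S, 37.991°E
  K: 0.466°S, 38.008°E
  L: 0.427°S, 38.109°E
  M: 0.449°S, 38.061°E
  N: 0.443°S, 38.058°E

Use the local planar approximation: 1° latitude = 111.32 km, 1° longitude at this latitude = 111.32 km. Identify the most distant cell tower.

A

Distances from 0.492°S, 38.068°E:
A: √((0.078·111.32)² + (-0.083·111.32)²) = √(75.39379 + 85.36947) = 12.679 km
B: √((0.029·111.32)² + (0.008·111.32)²) = √(10.42179 + 0.79310) = 3.349 km
C: √((0.080·111.32)² + (-0.032·111.32)²) = √(79.30971 + 12.68955) = 9.592 km
D: √((0.026·111.32)² + (-0.056·111.32)²) = √(8.37709 + 38.86176) = 6.873 km
E: √((-0.034·111.32)² + (0.022·111.32)²) = √(14.32532 + 5.99780) = 4.508 km
F: √((0.082·111.32)² + (-0.047·111.32)²) = √(83.32477 + 27.37424) = 10.521 km
G: √((0.030·111.32)² + (-0.021·111.32)²) = √(11.15293 + 5.46493) = 4.077 km
H: √((0.073·111.32)² + (0.001·111.32)²) = √(66.03773 + 0.01239) = 8.127 km
I: √((0.088·111.32)² + (-0.037·111.32)²) = √(95.96475 + 16.96484) = 10.627 km
J: √((0.045·111.32)² + (-0.077·111.32)²) = √(25.09409 + 73.47301) = 9.928 km
K: √((0.026·111.32)² + (-0.060·111.32)²) = √(8.37709 + 44.61171) = 7.279 km
L: √((0.065·111.32)² + (0.041·111.32)²) = √(52.35680 + 20.83119) = 8.555 km
M: √((0.043·111.32)² + (-0.007·111.32)²) = √(22.91307 + 0.60721) = 4.850 km
N: √((0.049·111.32)² + (-0.010·111.32)²) = √(29.75353 + 1.23921) = 5.567 km
Maximum: A at 12.679 km.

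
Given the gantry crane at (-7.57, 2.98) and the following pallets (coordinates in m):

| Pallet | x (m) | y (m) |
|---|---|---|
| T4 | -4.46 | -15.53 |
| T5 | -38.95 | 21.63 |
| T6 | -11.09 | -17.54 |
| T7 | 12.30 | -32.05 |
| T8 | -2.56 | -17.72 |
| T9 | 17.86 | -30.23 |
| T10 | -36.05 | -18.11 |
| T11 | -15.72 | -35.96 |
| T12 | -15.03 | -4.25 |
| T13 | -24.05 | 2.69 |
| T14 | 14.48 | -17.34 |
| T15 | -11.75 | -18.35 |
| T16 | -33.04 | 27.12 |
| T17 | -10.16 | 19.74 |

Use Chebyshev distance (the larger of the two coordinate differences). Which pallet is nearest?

Distances from (-7.57, 2.98):
T4: 18.51 m
T5: 31.38 m
T6: 20.52 m
T7: 35.03 m
T8: 20.70 m
T9: 33.21 m
T10: 28.48 m
T11: 38.94 m
T12: 7.46 m
T13: 16.48 m
T14: 22.05 m
T15: 21.33 m
T16: 25.47 m
T17: 16.76 m
Minimum: T12 at 7.46 m.

T12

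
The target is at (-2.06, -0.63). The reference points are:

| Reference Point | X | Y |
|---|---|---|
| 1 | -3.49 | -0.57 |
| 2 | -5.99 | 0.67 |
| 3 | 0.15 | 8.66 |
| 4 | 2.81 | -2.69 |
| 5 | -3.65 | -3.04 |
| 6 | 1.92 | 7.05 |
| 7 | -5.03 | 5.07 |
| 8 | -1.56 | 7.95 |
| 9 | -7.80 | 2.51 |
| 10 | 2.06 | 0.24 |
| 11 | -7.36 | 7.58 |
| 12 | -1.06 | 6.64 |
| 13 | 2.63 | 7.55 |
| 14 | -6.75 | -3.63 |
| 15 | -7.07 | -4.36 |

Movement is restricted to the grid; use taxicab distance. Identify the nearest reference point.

1

Distances from (-2.06, -0.63):
1: |-1.43| + |0.06| = 1.43 + 0.06 = 1.49
2: |-3.93| + |1.30| = 3.93 + 1.30 = 5.23
3: |2.21| + |9.29| = 2.21 + 9.29 = 11.50
4: |4.87| + |-2.06| = 4.87 + 2.06 = 6.93
5: |-1.59| + |-2.41| = 1.59 + 2.41 = 4.00
6: |3.98| + |7.68| = 3.98 + 7.68 = 11.66
7: |-2.97| + |5.70| = 2.97 + 5.70 = 8.67
8: |0.50| + |8.58| = 0.50 + 8.58 = 9.08
9: |-5.74| + |3.14| = 5.74 + 3.14 = 8.88
10: |4.12| + |0.87| = 4.12 + 0.87 = 4.99
11: |-5.30| + |8.21| = 5.30 + 8.21 = 13.51
12: |1.00| + |7.27| = 1.00 + 7.27 = 8.27
13: |4.69| + |8.18| = 4.69 + 8.18 = 12.87
14: |-4.69| + |-3.00| = 4.69 + 3.00 = 7.69
15: |-5.01| + |-3.73| = 5.01 + 3.73 = 8.74
Minimum: 1 at 1.49.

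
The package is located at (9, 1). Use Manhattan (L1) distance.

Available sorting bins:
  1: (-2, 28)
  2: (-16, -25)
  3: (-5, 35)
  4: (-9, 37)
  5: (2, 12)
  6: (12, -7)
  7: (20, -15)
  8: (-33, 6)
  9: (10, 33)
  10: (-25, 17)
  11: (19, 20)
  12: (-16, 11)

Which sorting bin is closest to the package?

6

Distances from (9, 1):
1: 38
2: 51
3: 48
4: 54
5: 18
6: 11
7: 27
8: 47
9: 33
10: 50
11: 29
12: 35
Minimum: 6 at 11.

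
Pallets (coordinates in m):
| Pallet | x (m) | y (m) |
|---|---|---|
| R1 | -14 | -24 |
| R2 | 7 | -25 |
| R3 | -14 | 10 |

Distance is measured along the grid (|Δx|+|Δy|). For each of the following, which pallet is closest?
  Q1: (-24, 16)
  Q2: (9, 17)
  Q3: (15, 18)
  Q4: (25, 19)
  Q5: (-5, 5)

Q1 at (-24, 16):
  R1: 50 m
  R2: 72 m
  R3: 16 m
  → nearest: R3 (16 m)
Q2 at (9, 17):
  R1: 64 m
  R2: 44 m
  R3: 30 m
  → nearest: R3 (30 m)
Q3 at (15, 18):
  R1: 71 m
  R2: 51 m
  R3: 37 m
  → nearest: R3 (37 m)
Q4 at (25, 19):
  R1: 82 m
  R2: 62 m
  R3: 48 m
  → nearest: R3 (48 m)
Q5 at (-5, 5):
  R1: 38 m
  R2: 42 m
  R3: 14 m
  → nearest: R3 (14 m)

Q1→R3; Q2→R3; Q3→R3; Q4→R3; Q5→R3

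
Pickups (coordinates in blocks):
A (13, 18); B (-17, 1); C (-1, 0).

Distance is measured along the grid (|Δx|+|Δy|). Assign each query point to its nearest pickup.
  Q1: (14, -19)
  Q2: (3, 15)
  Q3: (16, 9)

Q1 at (14, -19):
  A: |-1| + |37| = 1 + 37 = 38 blocks
  B: |-31| + |20| = 31 + 20 = 51 blocks
  C: |-15| + |19| = 15 + 19 = 34 blocks
  → nearest: C (34 blocks)
Q2 at (3, 15):
  A: |10| + |3| = 10 + 3 = 13 blocks
  B: |-20| + |-14| = 20 + 14 = 34 blocks
  C: |-4| + |-15| = 4 + 15 = 19 blocks
  → nearest: A (13 blocks)
Q3 at (16, 9):
  A: |-3| + |9| = 3 + 9 = 12 blocks
  B: |-33| + |-8| = 33 + 8 = 41 blocks
  C: |-17| + |-9| = 17 + 9 = 26 blocks
  → nearest: A (12 blocks)

Q1→C; Q2→A; Q3→A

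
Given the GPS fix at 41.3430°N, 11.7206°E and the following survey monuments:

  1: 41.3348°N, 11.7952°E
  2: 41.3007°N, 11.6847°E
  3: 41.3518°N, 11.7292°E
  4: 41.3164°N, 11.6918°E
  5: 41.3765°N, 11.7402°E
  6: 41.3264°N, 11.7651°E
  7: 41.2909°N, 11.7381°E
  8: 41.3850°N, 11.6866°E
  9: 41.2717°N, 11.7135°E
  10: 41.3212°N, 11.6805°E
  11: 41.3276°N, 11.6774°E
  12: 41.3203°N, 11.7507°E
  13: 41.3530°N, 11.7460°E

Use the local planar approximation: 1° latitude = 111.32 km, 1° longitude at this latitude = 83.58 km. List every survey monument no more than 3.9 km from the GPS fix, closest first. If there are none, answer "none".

Distances from 41.3430°N, 11.7206°E:
1: √((-0.0082·111.32)² + (0.0746·83.58)²) = √(0.833248 + 38.876073) = 6.3015 km
2: √((-0.0423·111.32)² + (-0.0359·83.58)²) = √(22.173136 + 9.003132) = 5.5836 km
3: √((0.0088·111.32)² + (0.0086·83.58)²) = √(0.959648 + 0.516656) = 1.2150 km
4: √((-0.0266·111.32)² + (-0.0288·83.58)²) = √(8.768184 + 5.794150) = 3.8161 km
5: √((0.0335·111.32)² + (0.0196·83.58)²) = √(13.907082 + 2.683594) = 4.0732 km
6: √((-0.0166·111.32)² + (0.0445·83.58)²) = √(3.414779 + 13.833267) = 4.1531 km
7: √((-0.0521·111.32)² + (0.0175·83.58)²) = √(33.637355 + 2.139345) = 5.9814 km
8: √((0.0420·111.32)² + (-0.0340·83.58)²) = √(21.859739 + 8.075373) = 5.4713 km
9: √((-0.0713·111.32)² + (-0.0071·83.58)²) = √(62.997810 + 0.352145) = 7.9593 km
10: √((-0.0218·111.32)² + (-0.0401·83.58)²) = √(5.889242 + 11.232941) = 4.1379 km
11: √((-0.0154·111.32)² + (-0.0432·83.58)²) = √(2.938920 + 13.036837) = 3.9970 km
12: √((-0.0227·111.32)² + (0.0301·83.58)²) = √(6.385547 + 6.329038) = 3.5658 km
13: √((0.0100·111.32)² + (0.0254·83.58)²) = √(1.239214 + 4.506840) = 2.3971 km
Threshold 3.9 km: 3 (1.2150 km), 13 (2.3971 km), 12 (3.5658 km), 4 (3.8161 km) are within range.

3, 13, 12, 4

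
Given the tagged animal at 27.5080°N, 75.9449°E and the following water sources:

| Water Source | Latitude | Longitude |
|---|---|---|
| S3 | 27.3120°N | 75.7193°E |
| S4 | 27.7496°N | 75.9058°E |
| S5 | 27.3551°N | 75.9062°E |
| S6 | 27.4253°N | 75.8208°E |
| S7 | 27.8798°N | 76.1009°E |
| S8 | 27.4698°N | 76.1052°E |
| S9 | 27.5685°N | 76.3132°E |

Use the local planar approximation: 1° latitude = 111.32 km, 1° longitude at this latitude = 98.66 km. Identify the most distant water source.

Distances from 27.5080°N, 75.9449°E:
S3: 31.1683 km
S4: 27.1702 km
S5: 17.4438 km
S6: 15.3187 km
S7: 44.1578 km
S8: 16.3769 km
S9: 36.9554 km
Maximum: S7 at 44.1578 km.

S7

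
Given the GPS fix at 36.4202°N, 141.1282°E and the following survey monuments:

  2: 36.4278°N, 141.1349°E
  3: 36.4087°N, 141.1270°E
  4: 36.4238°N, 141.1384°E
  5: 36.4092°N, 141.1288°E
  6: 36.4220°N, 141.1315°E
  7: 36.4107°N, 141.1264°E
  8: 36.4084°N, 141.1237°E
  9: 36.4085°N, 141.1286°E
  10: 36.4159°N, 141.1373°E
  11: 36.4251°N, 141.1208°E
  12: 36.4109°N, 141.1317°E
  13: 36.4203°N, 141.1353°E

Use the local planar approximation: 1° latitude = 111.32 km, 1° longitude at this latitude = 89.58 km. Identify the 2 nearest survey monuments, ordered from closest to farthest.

Distances from 36.4202°N, 141.1282°E:
2: √((0.0076·111.32)² + (0.0067·89.58)²) = √(0.715770 + 0.360223) = 1.0373 km
3: √((-0.0115·111.32)² + (-0.0012·89.58)²) = √(1.638861 + 0.011555) = 1.2847 km
4: √((0.0036·111.32)² + (0.0102·89.58)²) = √(0.160602 + 0.834877) = 0.9977 km
5: √((-0.0110·111.32)² + (0.0006·89.58)²) = √(1.499449 + 0.002889) = 1.2257 km
6: √((0.0018·111.32)² + (0.0033·89.58)²) = √(0.040151 + 0.087388) = 0.3571 km
7: √((-0.0095·111.32)² + (-0.0018·89.58)²) = √(1.118391 + 0.026000) = 1.0698 km
8: √((-0.0118·111.32)² + (-0.0045·89.58)²) = √(1.725482 + 0.162498) = 1.3740 km
9: √((-0.0117·111.32)² + (0.0004·89.58)²) = √(1.696360 + 0.001284) = 1.3029 km
10: √((-0.0043·111.32)² + (0.0091·89.58)²) = √(0.229131 + 0.664515) = 0.9453 km
11: √((0.0049·111.32)² + (-0.0074·89.58)²) = √(0.297535 + 0.439426) = 0.8585 km
12: √((-0.0093·111.32)² + (0.0035·89.58)²) = √(1.071796 + 0.098301) = 1.0817 km
13: √((0.0001·111.32)² + (0.0071·89.58)²) = √(0.000124 + 0.404519) = 0.6361 km
Sorted: 6 (0.3571 km) < 13 (0.6361 km) < 11 (0.8585 km) < 10 (0.9453 km) < …

6, 13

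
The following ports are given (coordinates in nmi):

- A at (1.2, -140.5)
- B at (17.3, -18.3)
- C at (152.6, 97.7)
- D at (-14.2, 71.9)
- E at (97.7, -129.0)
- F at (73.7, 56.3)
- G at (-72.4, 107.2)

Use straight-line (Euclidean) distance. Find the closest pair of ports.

D and G

Pairwise distances:
D–G: 68.1 nmi
C–F: 89.1 nmi
D–F: 89.3 nmi
B–F: 93.5 nmi
B–D: 95.5 nmi
A–E: 97.2 nmi
A–B: 123.3 nmi
B–E: 136.8 nmi
B–G: 154.3 nmi
F–G: 154.7 nmi
C–D: 168.8 nmi
B–C: 178.2 nmi
E–F: 186.8 nmi
A–F: 209.7 nmi
A–D: 213.0 nmi
C–G: 225.2 nmi
D–E: 230.0 nmi
C–E: 233.3 nmi
A–G: 258.4 nmi
A–C: 282.2 nmi
E–G: 291.1 nmi
Closest pair: D–G at 68.1 nmi.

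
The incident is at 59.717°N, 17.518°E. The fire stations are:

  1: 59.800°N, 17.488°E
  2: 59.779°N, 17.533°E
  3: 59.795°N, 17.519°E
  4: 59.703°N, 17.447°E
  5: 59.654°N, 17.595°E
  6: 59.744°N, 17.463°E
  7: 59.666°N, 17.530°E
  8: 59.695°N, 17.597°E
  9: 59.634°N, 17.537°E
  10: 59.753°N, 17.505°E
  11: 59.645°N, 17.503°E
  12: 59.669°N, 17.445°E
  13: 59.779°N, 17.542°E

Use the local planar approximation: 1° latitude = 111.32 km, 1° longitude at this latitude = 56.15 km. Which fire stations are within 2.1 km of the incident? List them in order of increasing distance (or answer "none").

none

Distances from 59.717°N, 17.518°E:
1: √((0.083·111.32)² + (-0.030·56.15)²) = √(85.36947 + 2.83754) = 9.392 km
2: √((0.062·111.32)² + (0.015·56.15)²) = √(47.63540 + 0.70939) = 6.953 km
3: √((0.078·111.32)² + (0.001·56.15)²) = √(75.39379 + 0.00315) = 8.683 km
4: √((-0.014·111.32)² + (-0.071·56.15)²) = √(2.42886 + 15.89338) = 4.280 km
5: √((-0.063·111.32)² + (0.077·56.15)²) = √(49.18441 + 18.69308) = 8.239 km
6: √((0.027·111.32)² + (-0.055·56.15)²) = √(9.03387 + 9.53729) = 4.309 km
7: √((-0.051·111.32)² + (0.012·56.15)²) = √(32.23196 + 0.45401) = 5.717 km
8: √((-0.022·111.32)² + (0.079·56.15)²) = √(5.99780 + 19.67677) = 5.067 km
9: √((-0.083·111.32)² + (0.019·56.15)²) = √(85.36947 + 1.13817) = 9.301 km
10: √((0.036·111.32)² + (-0.013·56.15)²) = √(16.06022 + 0.53283) = 4.073 km
11: √((-0.072·111.32)² + (-0.015·56.15)²) = √(64.24087 + 0.70939) = 8.059 km
12: √((-0.048·111.32)² + (-0.073·56.15)²) = √(28.55150 + 16.80139) = 6.734 km
13: √((0.062·111.32)² + (0.024·56.15)²) = √(47.63540 + 1.81603) = 7.032 km
Threshold 2.1 km: none within range.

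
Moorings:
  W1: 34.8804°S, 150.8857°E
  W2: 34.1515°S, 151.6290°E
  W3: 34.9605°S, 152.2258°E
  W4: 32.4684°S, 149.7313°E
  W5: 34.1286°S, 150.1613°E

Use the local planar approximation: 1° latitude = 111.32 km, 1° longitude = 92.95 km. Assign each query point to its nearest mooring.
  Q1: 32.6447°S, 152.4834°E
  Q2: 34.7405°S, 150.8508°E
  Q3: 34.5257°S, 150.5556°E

Q1 at 32.6447°S, 152.4834°E:
  W1: √((-2.2357·111.32)² + (-1.5977·92.95)²) = √(61940.320606 + 22054.095894) = 289.8179 km
  W2: √((-1.5068·111.32)² + (-0.8544·92.95)²) = √(28135.693118 + 6306.977296) = 185.5874 km
  W3: √((-2.3158·111.32)² + (-0.2576·92.95)²) = √(66458.187780 + 573.311305) = 258.9044 km
  W4: √((0.1763·111.32)² + (-2.7521·92.95)²) = √(385.168729 + 65437.576821) = 256.5594 km
  W5: √((-1.4839·111.32)² + (-2.3221·92.95)²) = √(27286.992089 + 46586.558098) = 271.7969 km
  → nearest: W2 (185.5874 km)
Q2 at 34.7405°S, 150.8508°E:
  W1: √((-0.1399·111.32)² + (0.0349·92.95)²) = √(242.539135 + 10.523244) = 15.9079 km
  W2: √((0.5890·111.32)² + (0.7782·92.95)²) = √(4299.094434 + 5232.162709) = 97.6282 km
  W3: √((-0.2200·111.32)² + (1.3750·92.95)²) = √(599.779692 + 16334.437539) = 130.1315 km
  W4: √((2.2721·111.32)² + (-1.1195·92.95)²) = √(63973.671908 + 10827.968509) = 273.4989 km
  W5: √((0.6119·111.32)² + (-0.6895·92.95)²) = √(4639.885909 + 4107.403125) = 93.5269 km
  → nearest: W1 (15.9079 km)
Q3 at 34.5257°S, 150.5556°E:
  W1: √((-0.3547·111.32)² + (0.3301·92.95)²) = √(1559.081335 + 941.433909) = 50.0052 km
  W2: √((0.3742·111.32)² + (1.0734·92.95)²) = √(1735.217671 + 9954.557743) = 108.1193 km
  W3: √((-0.4348·111.32)² + (1.6702·92.95)²) = √(2342.747409 + 24101.037969) = 162.6155 km
  W4: √((2.0573·111.32)² + (-0.8243·92.95)²) = √(52449.535635 + 5870.422891) = 241.4953 km
  W5: √((0.3971·111.32)² + (-0.3943·92.95)²) = √(1954.097232 + 1343.236061) = 57.4224 km
  → nearest: W1 (50.0052 km)

Q1→W2; Q2→W1; Q3→W1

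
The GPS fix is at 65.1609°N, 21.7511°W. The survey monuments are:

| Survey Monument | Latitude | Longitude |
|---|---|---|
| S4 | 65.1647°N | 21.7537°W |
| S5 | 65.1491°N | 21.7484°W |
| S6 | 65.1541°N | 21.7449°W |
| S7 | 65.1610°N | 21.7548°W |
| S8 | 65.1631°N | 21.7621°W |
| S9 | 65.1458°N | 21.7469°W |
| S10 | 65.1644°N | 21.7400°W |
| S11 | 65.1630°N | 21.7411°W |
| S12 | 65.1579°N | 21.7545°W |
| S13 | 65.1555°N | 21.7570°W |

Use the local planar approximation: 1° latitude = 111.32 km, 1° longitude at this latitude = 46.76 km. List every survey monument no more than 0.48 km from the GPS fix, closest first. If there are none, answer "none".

S7, S12, S4

Distances from 65.1609°N, 21.7511°W:
S4: 0.4401 km
S5: 1.3196 km
S6: 0.8106 km
S7: 0.1734 km
S8: 0.5697 km
S9: 1.6924 km
S10: 0.6490 km
S11: 0.5228 km
S12: 0.3699 km
S13: 0.6614 km
Threshold 0.48 km: S7 (0.1734 km), S12 (0.3699 km), S4 (0.4401 km) are within range.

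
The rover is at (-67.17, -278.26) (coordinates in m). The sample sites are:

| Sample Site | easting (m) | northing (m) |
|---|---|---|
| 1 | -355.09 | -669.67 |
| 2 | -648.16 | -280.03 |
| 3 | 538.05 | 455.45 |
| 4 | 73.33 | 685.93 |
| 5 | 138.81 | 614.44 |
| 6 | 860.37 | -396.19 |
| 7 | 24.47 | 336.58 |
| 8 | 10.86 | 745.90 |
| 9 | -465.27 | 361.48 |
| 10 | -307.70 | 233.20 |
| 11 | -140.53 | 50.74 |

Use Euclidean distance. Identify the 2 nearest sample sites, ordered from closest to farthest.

Distances from (-67.17, -278.26):
1: 485.90 m
2: 580.99 m
3: 951.12 m
4: 974.37 m
5: 916.16 m
6: 935.01 m
7: 621.63 m
8: 1027.13 m
9: 753.49 m
10: 565.20 m
11: 337.08 m
Sorted: 11 (337.08 m) < 1 (485.90 m) < 10 (565.20 m) < 2 (580.99 m) < …

11, 1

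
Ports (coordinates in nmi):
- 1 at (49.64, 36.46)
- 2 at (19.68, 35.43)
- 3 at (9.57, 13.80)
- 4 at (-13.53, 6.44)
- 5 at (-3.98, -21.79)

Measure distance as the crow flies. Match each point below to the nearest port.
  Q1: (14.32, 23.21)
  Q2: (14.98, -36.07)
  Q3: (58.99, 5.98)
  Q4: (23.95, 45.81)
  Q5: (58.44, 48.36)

Q1→3; Q2→5; Q3→1; Q4→2; Q5→1

Q1 at (14.32, 23.21):
  1: √((35.32)² + (13.25)²) = √(1247.5024 + 175.5625) = 37.72 nmi
  2: √((5.36)² + (12.22)²) = √(28.7296 + 149.3284) = 13.34 nmi
  3: √((-4.75)² + (-9.41)²) = √(22.5625 + 88.5481) = 10.54 nmi
  4: √((-27.85)² + (-16.77)²) = √(775.6225 + 281.2329) = 32.51 nmi
  5: √((-18.30)² + (-45.00)²) = √(334.8900 + 2025.0000) = 48.58 nmi
  → nearest: 3 (10.54 nmi)
Q2 at (14.98, -36.07):
  1: √((34.66)² + (72.53)²) = √(1201.3156 + 5260.6009) = 80.39 nmi
  2: √((4.70)² + (71.50)²) = √(22.0900 + 5112.2500) = 71.65 nmi
  3: √((-5.41)² + (49.87)²) = √(29.2681 + 2487.0169) = 50.16 nmi
  4: √((-28.51)² + (42.51)²) = √(812.8201 + 1807.1001) = 51.19 nmi
  5: √((-18.96)² + (14.28)²) = √(359.4816 + 203.9184) = 23.74 nmi
  → nearest: 5 (23.74 nmi)
Q3 at (58.99, 5.98):
  1: √((-9.35)² + (30.48)²) = √(87.4225 + 929.0304) = 31.88 nmi
  2: √((-39.31)² + (29.45)²) = √(1545.2761 + 867.3025) = 49.12 nmi
  3: √((-49.42)² + (7.82)²) = √(2442.3364 + 61.1524) = 50.03 nmi
  4: √((-72.52)² + (0.46)²) = √(5259.1504 + 0.2116) = 72.52 nmi
  5: √((-62.97)² + (-27.77)²) = √(3965.2209 + 771.1729) = 68.82 nmi
  → nearest: 1 (31.88 nmi)
Q4 at (23.95, 45.81):
  1: √((25.69)² + (-9.35)²) = √(659.9761 + 87.4225) = 27.34 nmi
  2: √((-4.27)² + (-10.38)²) = √(18.2329 + 107.7444) = 11.22 nmi
  3: √((-14.38)² + (-32.01)²) = √(206.7844 + 1024.6401) = 35.09 nmi
  4: √((-37.48)² + (-39.37)²) = √(1404.7504 + 1549.9969) = 54.36 nmi
  5: √((-27.93)² + (-67.60)²) = √(780.0849 + 4569.7600) = 73.14 nmi
  → nearest: 2 (11.22 nmi)
Q5 at (58.44, 48.36):
  1: √((-8.80)² + (-11.90)²) = √(77.4400 + 141.6100) = 14.80 nmi
  2: √((-38.76)² + (-12.93)²) = √(1502.3376 + 167.1849) = 40.86 nmi
  3: √((-48.87)² + (-34.56)²) = √(2388.2769 + 1194.3936) = 59.86 nmi
  4: √((-71.97)² + (-41.92)²) = √(5179.6809 + 1757.2864) = 83.29 nmi
  5: √((-62.42)² + (-70.15)²) = √(3896.2564 + 4921.0225) = 93.90 nmi
  → nearest: 1 (14.80 nmi)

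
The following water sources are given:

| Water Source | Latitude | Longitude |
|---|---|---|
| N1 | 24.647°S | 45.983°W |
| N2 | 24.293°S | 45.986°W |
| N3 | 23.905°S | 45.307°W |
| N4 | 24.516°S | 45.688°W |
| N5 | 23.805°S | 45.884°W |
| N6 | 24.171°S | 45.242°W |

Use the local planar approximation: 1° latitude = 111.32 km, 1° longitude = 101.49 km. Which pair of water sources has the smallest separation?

N3 and N6

Pairwise distances:
N1–N2: √((0.354·111.32)² + (-0.003·101.49)²) = √(1552.93372 + 0.09270) = 39.408 km
N1–N3: √((0.742·111.32)² + (0.676·101.49)²) = √(6822.66749 + 4706.95338) = 107.376 km
N1–N4: √((0.131·111.32)² + (0.295·101.49)²) = √(212.66156 + 896.37665) = 33.302 km
N1–N5: √((0.842·111.32)² + (0.099·101.49)²) = √(8785.58284 + 100.95246) = 94.268 km
N1–N6: √((0.476·111.32)² + (0.741·101.49)²) = √(2807.76206 + 5655.65515) = 91.997 km
N2–N3: √((0.388·111.32)² + (0.679·101.49)²) = √(1865.56269 + 4748.82378) = 81.329 km
N2–N4: √((-0.223·111.32)² + (0.298·101.49)²) = √(616.24885 + 914.70075) = 39.127 km
N2–N5: √((0.488·111.32)² + (0.102·101.49)²) = √(2951.11436 + 107.16349) = 55.302 km
N2–N6: √((0.122·111.32)² + (0.744·101.49)²) = √(184.44465 + 5701.54263) = 76.720 km
N3–N4: √((-0.611·111.32)² + (-0.381·101.49)²) = √(4626.24699 + 1495.19025) = 78.240 km
N3–N5: √((0.100·111.32)² + (-0.577·101.49)²) = √(123.92142 + 3429.24198) = 59.608 km
N3–N6: √((-0.266·111.32)² + (0.065·101.49)²) = √(876.81843 + 43.51843) = 30.337 km
N4–N5: √((0.711·111.32)² + (-0.196·101.49)²) = √(6264.48822 + 395.69326) = 81.610 km
N4–N6: √((0.345·111.32)² + (0.446·101.49)²) = √(1474.97475 + 2048.87858) = 59.362 km
N5–N6: √((-0.366·111.32)² + (0.642·101.49)²) = √(1660.00183 + 4245.37992) = 76.846 km
Closest pair: N3–N6 at 30.337 km.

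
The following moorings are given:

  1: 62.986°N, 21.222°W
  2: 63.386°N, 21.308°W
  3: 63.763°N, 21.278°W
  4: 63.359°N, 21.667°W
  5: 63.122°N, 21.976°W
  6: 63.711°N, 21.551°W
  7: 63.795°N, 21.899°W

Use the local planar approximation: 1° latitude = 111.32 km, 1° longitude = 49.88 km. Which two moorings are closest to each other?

3 and 6

Pairwise distances:
3–6: √((-0.052·111.32)² + (-0.273·49.88)²) = √(33.50835 + 185.42923) = 14.797 km
2–4: √((-0.027·111.32)² + (-0.359·49.88)²) = √(9.03387 + 320.65778) = 18.157 km
6–7: √((0.084·111.32)² + (-0.348·49.88)²) = √(87.43896 + 301.30850) = 19.717 km
4–5: √((-0.237·111.32)² + (-0.309·49.88)²) = √(696.05425 + 237.55810) = 30.555 km
3–7: √((0.032·111.32)² + (-0.621·49.88)²) = √(12.68955 + 959.48036) = 31.180 km
2–6: √((0.325·111.32)² + (-0.243·49.88)²) = √(1308.92004 + 146.91476) = 38.155 km
4–6: √((0.352·111.32)² + (0.116·49.88)²) = √(1535.43601 + 33.47872) = 39.610 km
1–5: √((0.136·111.32)² + (-0.754·49.88)²) = √(229.20507 + 1414.47599) = 40.542 km
2–3: √((0.377·111.32)² + (0.030·49.88)²) = √(1761.28281 + 2.23921) = 41.994 km
2–5: √((-0.264·111.32)² + (-0.668·49.88)²) = √(863.68276 + 1110.21174) = 44.429 km
1–2: √((0.400·111.32)² + (-0.086·49.88)²) = √(1982.74278 + 18.40135) = 44.734 km
1–4: √((0.373·111.32)² + (-0.445·49.88)²) = √(1724.10638 + 492.68905) = 47.083 km
3–4: √((-0.404·111.32)² + (-0.389·49.88)²) = √(2022.59591 + 376.48883) = 48.980 km
4–7: √((0.436·111.32)² + (-0.232·49.88)²) = √(2355.69670 + 133.91489) = 49.896 km
2–7: √((0.409·111.32)² + (-0.591·49.88)²) = √(2072.96997 + 869.01616) = 54.240 km
5–6: √((0.589·111.32)² + (0.425·49.88)²) = √(4299.09443 + 449.39760) = 68.909 km
5–7: √((0.673·111.32)² + (0.077·49.88)²) = √(5612.76067 + 14.75144) = 75.017 km
3–5: √((-0.641·111.32)² + (-0.698·49.88)²) = √(5091.69586 + 1212.17057) = 79.397 km
1–6: √((0.725·111.32)² + (-0.329·49.88)²) = √(6513.61985 + 269.30517) = 82.359 km
1–3: √((0.777·111.32)² + (-0.056·49.88)²) = √(7481.49574 + 7.80241) = 86.541 km
1–7: √((0.809·111.32)² + (-0.677·49.88)²) = √(8110.42175 + 1140.32915) = 96.181 km
Closest pair: 3–6 at 14.797 km.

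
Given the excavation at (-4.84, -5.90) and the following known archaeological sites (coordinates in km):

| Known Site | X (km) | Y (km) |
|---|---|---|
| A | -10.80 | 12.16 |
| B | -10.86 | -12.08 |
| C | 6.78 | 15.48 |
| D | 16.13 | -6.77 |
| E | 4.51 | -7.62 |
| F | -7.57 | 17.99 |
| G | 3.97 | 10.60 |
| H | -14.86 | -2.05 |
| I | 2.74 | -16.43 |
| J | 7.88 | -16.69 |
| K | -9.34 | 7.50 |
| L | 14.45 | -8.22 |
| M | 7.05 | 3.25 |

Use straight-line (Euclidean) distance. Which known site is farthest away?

Distances from (-4.84, -5.90):
A: √((-5.96)² + (18.06)²) = √(35.5216 + 326.1636) = 19.02 km
B: √((-6.02)² + (-6.18)²) = √(36.2404 + 38.1924) = 8.63 km
C: √((11.62)² + (21.38)²) = √(135.0244 + 457.1044) = 24.33 km
D: √((20.97)² + (-0.87)²) = √(439.7409 + 0.7569) = 20.99 km
E: √((9.35)² + (-1.72)²) = √(87.4225 + 2.9584) = 9.51 km
F: √((-2.73)² + (23.89)²) = √(7.4529 + 570.7321) = 24.05 km
G: √((8.81)² + (16.50)²) = √(77.6161 + 272.2500) = 18.70 km
H: √((-10.02)² + (3.85)²) = √(100.4004 + 14.8225) = 10.73 km
I: √((7.58)² + (-10.53)²) = √(57.4564 + 110.8809) = 12.97 km
J: √((12.72)² + (-10.79)²) = √(161.7984 + 116.4241) = 16.68 km
K: √((-4.50)² + (13.40)²) = √(20.2500 + 179.5600) = 14.14 km
L: √((19.29)² + (-2.32)²) = √(372.1041 + 5.3824) = 19.43 km
M: √((11.89)² + (9.15)²) = √(141.3721 + 83.7225) = 15.00 km
Maximum: C at 24.33 km.

C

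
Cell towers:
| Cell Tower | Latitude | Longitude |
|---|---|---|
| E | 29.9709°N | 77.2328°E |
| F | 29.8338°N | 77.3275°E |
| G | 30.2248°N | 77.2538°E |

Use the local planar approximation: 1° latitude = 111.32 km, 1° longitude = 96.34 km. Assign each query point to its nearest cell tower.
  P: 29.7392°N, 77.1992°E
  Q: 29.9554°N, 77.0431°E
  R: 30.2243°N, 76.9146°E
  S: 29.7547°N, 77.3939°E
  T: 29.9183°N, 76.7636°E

P at 29.7392°N, 77.1992°E:
  E: 25.9952 km
  F: 16.2382 km
  G: 54.3123 km
  → nearest: F (16.2382 km)
Q at 29.9554°N, 77.0431°E:
  E: 18.3570 km
  F: 30.5606 km
  G: 36.2135 km
  → nearest: E (18.3570 km)
R at 30.2243°N, 76.9146°E:
  E: 41.6590 km
  F: 58.9240 km
  G: 32.6786 km
  → nearest: G (32.6786 km)
S at 29.7547°N, 77.3939°E:
  E: 28.6378 km
  F: 10.8838 km
  G: 54.0441 km
  → nearest: F (10.8838 km)
T at 29.9183°N, 76.7636°E:
  E: 45.5804 km
  F: 55.1345 km
  G: 58.2617 km
  → nearest: E (45.5804 km)

P→F; Q→E; R→G; S→F; T→E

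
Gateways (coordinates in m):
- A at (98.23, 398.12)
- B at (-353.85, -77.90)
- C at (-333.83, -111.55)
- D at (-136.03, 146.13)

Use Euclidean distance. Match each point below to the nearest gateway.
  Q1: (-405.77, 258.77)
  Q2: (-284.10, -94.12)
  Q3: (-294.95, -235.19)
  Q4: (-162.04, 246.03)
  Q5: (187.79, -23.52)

Q1→D; Q2→C; Q3→C; Q4→D; Q5→D

Q1 at (-405.77, 258.77):
  A: 522.91 m
  B: 340.65 m
  C: 377.24 m
  D: 292.31 m
  → nearest: D (292.31 m)
Q2 at (-284.10, -94.12):
  A: 623.28 m
  B: 71.61 m
  C: 52.70 m
  D: 282.21 m
  → nearest: C (52.70 m)
Q3 at (-294.95, -235.19):
  A: 745.43 m
  B: 167.96 m
  C: 129.61 m
  D: 413.11 m
  → nearest: C (129.61 m)
Q4 at (-162.04, 246.03):
  A: 301.45 m
  B: 376.46 m
  C: 396.71 m
  D: 103.23 m
  → nearest: D (103.23 m)
Q5 at (187.79, -23.52):
  A: 431.05 m
  B: 544.36 m
  C: 529.00 m
  D: 365.57 m
  → nearest: D (365.57 m)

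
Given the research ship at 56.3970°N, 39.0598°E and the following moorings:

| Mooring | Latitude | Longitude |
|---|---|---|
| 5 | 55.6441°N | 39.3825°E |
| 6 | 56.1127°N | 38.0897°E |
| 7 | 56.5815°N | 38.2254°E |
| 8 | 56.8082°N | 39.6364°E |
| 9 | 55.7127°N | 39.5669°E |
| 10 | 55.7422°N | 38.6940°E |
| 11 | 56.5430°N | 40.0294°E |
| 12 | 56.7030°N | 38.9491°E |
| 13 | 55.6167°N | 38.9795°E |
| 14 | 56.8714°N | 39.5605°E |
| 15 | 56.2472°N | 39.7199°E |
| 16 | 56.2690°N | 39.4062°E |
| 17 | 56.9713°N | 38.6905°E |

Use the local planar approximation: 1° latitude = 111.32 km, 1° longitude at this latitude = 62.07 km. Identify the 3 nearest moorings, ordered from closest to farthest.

16, 12, 15

Distances from 56.3970°N, 39.0598°E:
5: √((-0.7529·111.32)² + (0.3227·62.07)²) = √(7024.590137 + 401.200459) = 86.1730 km
6: √((-0.2843·111.32)² + (-0.9701·62.07)²) = √(1001.613374 + 3625.738682) = 68.0246 km
7: √((0.1845·111.32)² + (-0.8344·62.07)²) = √(421.831625 + 2682.329226) = 55.7150 km
8: √((0.4112·111.32)² + (0.5766·62.07)²) = √(2095.330850 + 1280.892748) = 58.1053 km
9: √((-0.6843·111.32)² + (0.5071·62.07)²) = √(5802.825025 + 990.719502) = 82.4230 km
10: √((-0.6548·111.32)² + (-0.3658·62.07)²) = √(5313.292648 + 515.526380) = 76.3467 km
11: √((0.1460·111.32)² + (0.9696·62.07)²) = √(264.150907 + 3622.002155) = 62.3390 km
12: √((0.3060·111.32)² + (-0.1107·62.07)²) = √(1160.350646 + 47.212689) = 34.7500 km
13: √((-0.7803·111.32)² + (-0.0803·62.07)²) = √(7545.180074 + 24.842459) = 87.0059 km
14: √((0.4744·111.32)² + (0.5007·62.07)²) = √(2788.918069 + 965.869992) = 61.2763 km
15: √((-0.1498·111.32)² + (0.6601·62.07)²) = √(278.080171 + 1678.738135) = 44.2359 km
16: √((-0.1280·111.32)² + (0.3464·62.07)²) = √(203.032861 + 462.295065) = 25.7940 km
17: √((0.5743·111.32)² + (-0.3693·62.07)²) = √(4087.182479 + 525.438760) = 67.9163 km
Sorted: 16 (25.7940 km) < 12 (34.7500 km) < 15 (44.2359 km) < 7 (55.7150 km) < 8 (58.1053 km) < …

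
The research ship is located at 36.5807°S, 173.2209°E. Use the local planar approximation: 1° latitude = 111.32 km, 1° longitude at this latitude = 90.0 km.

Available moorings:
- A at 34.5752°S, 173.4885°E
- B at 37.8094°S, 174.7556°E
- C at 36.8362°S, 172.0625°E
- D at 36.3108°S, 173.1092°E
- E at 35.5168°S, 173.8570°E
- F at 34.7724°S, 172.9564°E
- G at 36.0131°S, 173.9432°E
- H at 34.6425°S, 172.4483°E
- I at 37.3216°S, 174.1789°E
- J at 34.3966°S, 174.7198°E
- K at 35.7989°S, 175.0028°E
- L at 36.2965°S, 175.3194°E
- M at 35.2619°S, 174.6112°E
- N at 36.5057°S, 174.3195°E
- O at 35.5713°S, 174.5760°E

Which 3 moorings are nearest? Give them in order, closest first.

D, G, N

Distances from 36.5807°S, 173.2209°E:
A: √((2.0055·111.32)² + (0.2676·90.0)²) = √(49841.571595 + 580.039056) = 224.5476 km
B: √((-1.2287·111.32)² + (1.5347·90.0)²) = √(18708.463108 + 19077.963129) = 194.3873 km
C: √((-0.2555·111.32)² + (-1.1584·90.0)²) = √(808.962154 + 10869.313536) = 108.0661 km
D: √((0.2699·111.32)² + (-0.1117·90.0)²) = √(902.718129 + 101.062809) = 31.6825 km
E: √((1.0639·111.32)² + (0.6361·90.0)²) = √(14026.457918 + 3277.448001) = 131.5443 km
F: √((1.8083·111.32)² + (-0.2645·90.0)²) = √(40521.672286 + 566.678025) = 202.7026 km
G: √((0.5676·111.32)² + (0.7223·90.0)²) = √(3992.373543 + 4225.910049) = 90.6547 km
H: √((1.9382·111.32)² + (-0.7726·90.0)²) = √(46552.560565 + 4834.977156) = 226.6882 km
I: √((-0.7409·111.32)² + (0.9580·90.0)²) = √(6802.453550 + 7433.888400) = 119.3161 km
J: √((2.1841·111.32)² + (1.4989·90.0)²) = √(59114.147791 + 18198.279801) = 278.0511 km
K: √((0.7818·111.32)² + (1.7819·90.0)²) = √(7574.216723 + 25718.857641) = 182.4639 km
L: √((0.2842·111.32)² + (2.0985·90.0)²) = √(1000.908880 + 35669.988225) = 191.4965 km
M: √((1.3188·111.32)² + (1.3903·90.0)²) = √(21552.828455 + 15656.766129) = 192.8979 km
N: √((0.0750·111.32)² + (1.0986·90.0)²) = √(69.705801 + 9776.067876) = 99.2259 km
O: √((1.0094·111.32)² + (1.3551·90.0)²) = √(12626.209647 + 14873.997681) = 165.8319 km
Sorted: D (31.6825 km) < G (90.6547 km) < N (99.2259 km) < C (108.0661 km) < I (119.3161 km) < …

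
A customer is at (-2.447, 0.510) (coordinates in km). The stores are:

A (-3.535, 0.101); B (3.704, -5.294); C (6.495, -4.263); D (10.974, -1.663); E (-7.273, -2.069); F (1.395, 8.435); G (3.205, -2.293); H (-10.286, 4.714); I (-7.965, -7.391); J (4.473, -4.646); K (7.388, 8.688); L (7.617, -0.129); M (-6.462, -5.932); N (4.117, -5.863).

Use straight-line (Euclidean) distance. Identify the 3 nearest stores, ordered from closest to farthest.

A, E, G

Distances from (-2.447, 0.510):
A: 1.162 km
B: 8.457 km
C: 10.136 km
D: 13.596 km
E: 5.472 km
F: 8.807 km
G: 6.309 km
H: 8.895 km
I: 9.637 km
J: 8.630 km
K: 12.791 km
L: 10.084 km
M: 7.591 km
N: 9.149 km
Sorted: A (1.162 km) < E (5.472 km) < G (6.309 km) < M (7.591 km) < B (8.457 km) < …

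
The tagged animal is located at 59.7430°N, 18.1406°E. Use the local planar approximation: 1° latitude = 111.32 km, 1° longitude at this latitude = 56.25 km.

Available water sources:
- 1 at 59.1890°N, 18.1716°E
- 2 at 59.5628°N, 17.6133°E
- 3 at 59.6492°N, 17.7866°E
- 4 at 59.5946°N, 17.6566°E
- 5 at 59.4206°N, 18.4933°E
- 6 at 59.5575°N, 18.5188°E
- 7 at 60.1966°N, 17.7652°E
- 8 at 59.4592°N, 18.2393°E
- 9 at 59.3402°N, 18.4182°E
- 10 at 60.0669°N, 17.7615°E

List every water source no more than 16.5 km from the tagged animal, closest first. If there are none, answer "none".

none

Distances from 59.7430°N, 18.1406°E:
1: √((-0.5540·111.32)² + (0.0310·56.25)²) = √(3803.346777 + 3.040664) = 61.6959 km
2: √((-0.1802·111.32)² + (-0.5273·56.25)²) = √(402.398144 + 879.752675) = 35.8071 km
3: √((-0.0938·111.32)² + (-0.3540·56.25)²) = √(109.031521 + 396.507656) = 22.4842 km
4: √((-0.1484·111.32)² + (-0.4840·56.25)²) = √(272.906700 + 741.200625) = 31.8451 km
5: √((-0.3224·111.32)² + (0.3527·56.25)²) = √(1288.061091 + 393.600800) = 41.0081 km
6: √((-0.1855·111.32)² + (0.3782·56.25)²) = √(426.416718 + 452.572439) = 29.6478 km
7: √((0.4536·111.32)² + (-0.3754·56.25)²) = √(2549.719980 + 445.896014) = 54.7322 km
8: √((-0.2838·111.32)² + (0.0987·56.25)²) = √(998.093386 + 30.823316) = 32.0767 km
9: √((-0.4028·111.32)² + (0.2776·56.25)²) = √(2010.598337 + 243.828225) = 47.4808 km
10: √((0.3239·111.32)² + (-0.3791·56.25)²) = √(1300.074654 + 454.728969) = 41.8904 km
Threshold 16.5 km: none within range.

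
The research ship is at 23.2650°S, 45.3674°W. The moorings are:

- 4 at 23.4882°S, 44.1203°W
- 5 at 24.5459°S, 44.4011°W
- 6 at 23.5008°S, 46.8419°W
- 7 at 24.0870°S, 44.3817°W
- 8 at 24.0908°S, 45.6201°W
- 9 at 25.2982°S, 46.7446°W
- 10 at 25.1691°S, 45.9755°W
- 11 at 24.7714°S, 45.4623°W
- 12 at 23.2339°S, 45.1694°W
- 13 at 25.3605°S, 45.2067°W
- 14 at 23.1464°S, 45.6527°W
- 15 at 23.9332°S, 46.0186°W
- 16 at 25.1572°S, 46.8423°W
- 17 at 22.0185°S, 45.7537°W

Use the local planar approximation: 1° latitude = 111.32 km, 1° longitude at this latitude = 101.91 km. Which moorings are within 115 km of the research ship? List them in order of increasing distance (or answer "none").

12, 14, 8, 15

Distances from 23.2650°S, 45.3674°W:
4: 129.4980 km
5: 173.2896 km
6: 152.5417 km
7: 135.8820 km
8: 95.4671 km
9: 266.3196 km
10: 220.8379 km
11: 167.9711 km
12: 20.4730 km
13: 233.8452 km
14: 31.9321 km
15: 99.6852 km
16: 258.7688 km
17: 144.2369 km
Threshold 115 km: 12 (20.4730 km), 14 (31.9321 km), 8 (95.4671 km), 15 (99.6852 km) are within range.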